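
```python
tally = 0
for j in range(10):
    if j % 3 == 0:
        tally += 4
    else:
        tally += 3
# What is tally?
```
Trace:
  tally=0
  tally=4, j=0
  tally=7, j=1
  tally=10, j=2
  tally=14, j=3
  tally=17, j=4
  tally=20, j=5
  tally=24, j=6
  tally=27, j=7
  tally=30, j=8
  tally=34, j=9

Final answer: 34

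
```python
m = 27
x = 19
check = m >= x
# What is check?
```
Trace:
  m=27
  m=27, x=19
  m=27, x=19, check=True

Final answer: True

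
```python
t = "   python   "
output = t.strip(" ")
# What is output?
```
Trace:
  t='   python   '
  t='   python   ', output='python'

Final answer: 'python'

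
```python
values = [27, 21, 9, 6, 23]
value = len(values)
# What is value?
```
Trace:
  values=[27, 21, 9, 6, 23]
  values=[27, 21, 9, 6, 23], value=5

Final answer: 5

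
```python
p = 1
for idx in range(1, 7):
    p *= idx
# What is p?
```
Trace:
  p=1
  p=1, idx=1
  p=2, idx=2
  p=6, idx=3
  p=24, idx=4
  p=120, idx=5
  p=720, idx=6

Final answer: 720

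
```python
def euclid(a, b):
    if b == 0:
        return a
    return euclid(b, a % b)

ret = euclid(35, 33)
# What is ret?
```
Call trace:
euclid(a=35, b=33)
  euclid(a=33, b=2)
    euclid(a=2, b=1)
      euclid(a=1, b=0)
      -> return 1
    -> return 1
  -> return 1
-> return 1

Final answer: 1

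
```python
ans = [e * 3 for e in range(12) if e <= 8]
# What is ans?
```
Trace:
  e=0
  e=1
  e=2
  e=3
  e=4
  e=5
  e=6
  e=7
  e=8
  e=9
  e=10
  e=11
  ans=[0, 3, 6, 9, 12, 15, 18, 21, 24]

Final answer: [0, 3, 6, 9, 12, 15, 18, 21, 24]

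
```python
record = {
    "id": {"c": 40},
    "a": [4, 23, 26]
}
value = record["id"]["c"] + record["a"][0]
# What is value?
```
Trace:
  record={'id': {'c': 40}, 'a': [4, 23, 26]}
  record={'id': {'c': 40}, 'a': [4, 23, 26]}, value=44

Final answer: 44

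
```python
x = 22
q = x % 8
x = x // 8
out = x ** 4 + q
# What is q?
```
Trace:
  x=22
  x=22, q=6
  x=2, q=6
  x=2, q=6, out=22

Final answer: 6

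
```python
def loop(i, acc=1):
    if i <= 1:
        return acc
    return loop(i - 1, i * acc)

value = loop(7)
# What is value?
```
Call trace:
loop(i=7, acc=1)
  loop(i=6, acc=7)
    loop(i=5, acc=42)
      loop(i=4, acc=210)
        loop(i=3, acc=840)
          loop(i=2, acc=2520)
            loop(i=1, acc=5040)
            -> return 5040
          -> return 5040
        -> return 5040
      -> return 5040
    -> return 5040
  -> return 5040
-> return 5040

Final answer: 5040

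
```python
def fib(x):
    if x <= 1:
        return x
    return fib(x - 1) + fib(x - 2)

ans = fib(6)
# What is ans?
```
Call trace (a repeated sub-call is expanded the first time; later identical calls just restate its return value):
fib(x=6)
  fib(x=5)
    fib(x=4)
      fib(x=3)
        fib(x=2)
          fib(x=1)
          -> return 1
          fib(x=0)
          -> return 0
        -> return 1
        fib(x=1)
        -> return 1
      -> return 2
      fib(x=2) -> return 1  (same call as traced above)
    -> return 3
    fib(x=3) -> return 2  (same call as traced above)
  -> return 5
  fib(x=4) -> return 3  (same call as traced above)
-> return 8

Final answer: 8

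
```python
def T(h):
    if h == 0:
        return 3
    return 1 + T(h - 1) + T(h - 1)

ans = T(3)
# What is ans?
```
Call trace (a repeated sub-call is expanded the first time; later identical calls just restate its return value):
T(h=3)
  T(h=2)
    T(h=1)
      T(h=0)
      -> return 3
      T(h=0)
      -> return 3
    -> return 7
    T(h=1) -> return 7  (same call as traced above)
  -> return 15
  T(h=2) -> return 15  (same call as traced above)
-> return 31

Final answer: 31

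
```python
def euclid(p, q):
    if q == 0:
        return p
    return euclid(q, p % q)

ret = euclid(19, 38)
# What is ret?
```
Call trace:
euclid(p=19, q=38)
  euclid(p=38, q=19)
    euclid(p=19, q=0)
    -> return 19
  -> return 19
-> return 19

Final answer: 19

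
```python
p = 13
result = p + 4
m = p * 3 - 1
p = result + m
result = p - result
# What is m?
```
Trace:
  p=13
  p=13, result=17
  p=13, result=17, m=38
  p=55, result=17, m=38
  p=55, result=38, m=38

Final answer: 38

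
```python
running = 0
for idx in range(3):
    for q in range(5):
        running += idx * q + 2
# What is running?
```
Trace:
  running=0
  running=2, idx=0, q=0
  running=4, idx=0, q=1
  running=6, idx=0, q=2
  running=8, idx=0, q=3
  running=10, idx=0, q=4
  running=12, idx=1, q=0
  running=15, idx=1, q=1
  running=19, idx=1, q=2
  running=24, idx=1, q=3
  running=30, idx=1, q=4
  running=32, idx=2, q=0
  running=36, idx=2, q=1
  running=42, idx=2, q=2
  running=50, idx=2, q=3
  running=60, idx=2, q=4

Final answer: 60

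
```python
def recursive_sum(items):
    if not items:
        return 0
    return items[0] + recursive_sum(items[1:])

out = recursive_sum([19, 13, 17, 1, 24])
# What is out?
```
Call trace:
recursive_sum(items=[19, 13, 17, 1, 24])
  recursive_sum(items=[13, 17, 1, 24])
    recursive_sum(items=[17, 1, 24])
      recursive_sum(items=[1, 24])
        recursive_sum(items=[24])
          recursive_sum(items=[])
          -> return 0
        -> return 24
      -> return 25
    -> return 42
  -> return 55
-> return 74

Final answer: 74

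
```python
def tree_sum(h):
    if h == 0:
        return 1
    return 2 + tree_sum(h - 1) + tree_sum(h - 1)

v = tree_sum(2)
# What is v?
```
Call trace (a repeated sub-call is expanded the first time; later identical calls just restate its return value):
tree_sum(h=2)
  tree_sum(h=1)
    tree_sum(h=0)
    -> return 1
    tree_sum(h=0)
    -> return 1
  -> return 4
  tree_sum(h=1) -> return 4  (same call as traced above)
-> return 10

Final answer: 10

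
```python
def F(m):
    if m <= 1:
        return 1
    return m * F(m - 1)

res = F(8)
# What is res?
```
Call trace:
F(m=8)
  F(m=7)
    F(m=6)
      F(m=5)
        F(m=4)
          F(m=3)
            F(m=2)
              F(m=1)
              -> return 1
            -> return 2
          -> return 6
        -> return 24
      -> return 120
    -> return 720
  -> return 5040
-> return 40320

Final answer: 40320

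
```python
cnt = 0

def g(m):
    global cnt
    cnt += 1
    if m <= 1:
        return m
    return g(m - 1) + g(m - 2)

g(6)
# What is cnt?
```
Call trace (a repeated sub-call is expanded the first time; later identical calls just restate its return value):
g(m=6)
  g(m=5)
    g(m=4)
      g(m=3)
        g(m=2)
          g(m=1)
          -> return 1
          g(m=0)
          -> return 0
        -> return 1
        g(m=1)
        -> return 1
      -> return 2
      g(m=2) -> return 1  (same call as traced above)
    -> return 3
    g(m=3) -> return 2  (same call as traced above)
  -> return 5
  g(m=4) -> return 3  (same call as traced above)
-> return 8

cnt is incremented once per call, so count the calls in each subtree. Let C(m) = number of calls made by g(m).
C(0) = C(1) = 1 (base case, no recursion); C(m) = 1 + C(m - 1) + C(m - 2) otherwise.
C(2) = 1 + C(1) + C(0) = 1 + 1 + 1 = 3
C(3) = 1 + C(2) + C(1) = 1 + 3 + 1 = 5
C(4) = 1 + C(3) + C(2) = 1 + 5 + 3 = 9
C(5) = 1 + C(4) + C(3) = 1 + 9 + 5 = 15
C(6) = 1 + C(5) + C(4) = 1 + 15 + 9 = 25
cnt = C(6) = 25

Final answer: 25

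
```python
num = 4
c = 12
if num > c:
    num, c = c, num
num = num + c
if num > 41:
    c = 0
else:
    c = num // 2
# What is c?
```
Trace:
  num=4
  num=4, c=12
  num=4, c=12
  num=16, c=12
  num=16, c=8

Final answer: 8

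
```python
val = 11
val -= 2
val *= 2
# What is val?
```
Trace:
  val=11
  val=9
  val=18

Final answer: 18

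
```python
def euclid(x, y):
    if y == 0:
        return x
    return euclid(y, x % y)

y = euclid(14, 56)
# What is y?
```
Call trace:
euclid(x=14, y=56)
  euclid(x=56, y=14)
    euclid(x=14, y=0)
    -> return 14
  -> return 14
-> return 14

Final answer: 14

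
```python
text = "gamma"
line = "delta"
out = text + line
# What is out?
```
Trace:
  text='gamma'
  text='gamma', line='delta'
  text='gamma', line='delta', out='gammadelta'

Final answer: 'gammadelta'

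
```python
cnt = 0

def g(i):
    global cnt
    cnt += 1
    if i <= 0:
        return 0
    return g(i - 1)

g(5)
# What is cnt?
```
Call trace:
g(i=5)
  g(i=4)
    g(i=3)
      g(i=2)
        g(i=1)
          g(i=0)
          -> return 0
        -> return 0
      -> return 0
    -> return 0
  -> return 0
-> return 0

cnt is incremented once per call. g is entered once for each i = 5, 4, 3, 2, 1, 0 (the i <= 0 call returns without recursing), i.e. 5 + 1 calls.
cnt = 6

Final answer: 6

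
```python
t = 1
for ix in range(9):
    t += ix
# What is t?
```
Trace:
  t=1
  t=1, ix=0
  t=2, ix=1
  t=4, ix=2
  t=7, ix=3
  t=11, ix=4
  t=16, ix=5
  t=22, ix=6
  t=29, ix=7
  t=37, ix=8

Final answer: 37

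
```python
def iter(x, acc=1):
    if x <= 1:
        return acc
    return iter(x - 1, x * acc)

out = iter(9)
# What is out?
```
Call trace:
iter(x=9, acc=1)
  iter(x=8, acc=9)
    iter(x=7, acc=72)
      iter(x=6, acc=504)
        iter(x=5, acc=3024)
          iter(x=4, acc=15120)
            iter(x=3, acc=60480)
              iter(x=2, acc=181440)
                iter(x=1, acc=362880)
                -> return 362880
              -> return 362880
            -> return 362880
          -> return 362880
        -> return 362880
      -> return 362880
    -> return 362880
  -> return 362880
-> return 362880

Final answer: 362880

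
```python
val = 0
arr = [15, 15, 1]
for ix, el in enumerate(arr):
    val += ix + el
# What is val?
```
Trace:
  val=0
  val=15, ix=0, el=15
  val=31, ix=1, el=15
  val=34, ix=2, el=1

Final answer: 34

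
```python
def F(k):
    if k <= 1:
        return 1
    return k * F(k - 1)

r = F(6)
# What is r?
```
Call trace:
F(k=6)
  F(k=5)
    F(k=4)
      F(k=3)
        F(k=2)
          F(k=1)
          -> return 1
        -> return 2
      -> return 6
    -> return 24
  -> return 120
-> return 720

Final answer: 720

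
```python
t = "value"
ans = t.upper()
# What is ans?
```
Trace:
  t='value'
  t='value', ans='VALUE'

Final answer: 'VALUE'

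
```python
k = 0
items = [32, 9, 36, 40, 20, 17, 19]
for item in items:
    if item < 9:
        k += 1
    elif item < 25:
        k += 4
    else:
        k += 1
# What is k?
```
Trace:
  k=0
  k=1, item=32
  k=5, item=9
  k=6, item=36
  k=7, item=40
  k=11, item=20
  k=15, item=17
  k=19, item=19

Final answer: 19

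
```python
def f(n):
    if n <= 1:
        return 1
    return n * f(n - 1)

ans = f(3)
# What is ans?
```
Call trace:
f(n=3)
  f(n=2)
    f(n=1)
    -> return 1
  -> return 2
-> return 6

Final answer: 6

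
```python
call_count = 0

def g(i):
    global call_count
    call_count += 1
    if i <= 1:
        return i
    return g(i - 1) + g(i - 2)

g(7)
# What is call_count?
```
Call trace (a repeated sub-call is expanded the first time; later identical calls just restate its return value):
g(i=7)
  g(i=6)
    g(i=5)
      g(i=4)
        g(i=3)
          g(i=2)
            g(i=1)
            -> return 1
            g(i=0)
            -> return 0
          -> return 1
          g(i=1)
          -> return 1
        -> return 2
        g(i=2) -> return 1  (same call as traced above)
      -> return 3
      g(i=3) -> return 2  (same call as traced above)
    -> return 5
    g(i=4) -> return 3  (same call as traced above)
  -> return 8
  g(i=5) -> return 5  (same call as traced above)
-> return 13

call_count is incremented once per call, so count the calls in each subtree. Let C(i) = number of calls made by g(i).
C(0) = C(1) = 1 (base case, no recursion); C(i) = 1 + C(i - 1) + C(i - 2) otherwise.
C(2) = 1 + C(1) + C(0) = 1 + 1 + 1 = 3
C(3) = 1 + C(2) + C(1) = 1 + 3 + 1 = 5
C(4) = 1 + C(3) + C(2) = 1 + 5 + 3 = 9
C(5) = 1 + C(4) + C(3) = 1 + 9 + 5 = 15
C(6) = 1 + C(5) + C(4) = 1 + 15 + 9 = 25
C(7) = 1 + C(6) + C(5) = 1 + 25 + 15 = 41
call_count = C(7) = 41

Final answer: 41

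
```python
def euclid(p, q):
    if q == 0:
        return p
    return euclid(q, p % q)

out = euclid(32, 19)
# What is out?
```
Call trace:
euclid(p=32, q=19)
  euclid(p=19, q=13)
    euclid(p=13, q=6)
      euclid(p=6, q=1)
        euclid(p=1, q=0)
        -> return 1
      -> return 1
    -> return 1
  -> return 1
-> return 1

Final answer: 1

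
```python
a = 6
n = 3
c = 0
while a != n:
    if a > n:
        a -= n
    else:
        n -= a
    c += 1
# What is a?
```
Trace:
  a=6
  a=6, n=3
  a=6, n=3, c=0
  a=3, n=3, c=1

Final answer: 3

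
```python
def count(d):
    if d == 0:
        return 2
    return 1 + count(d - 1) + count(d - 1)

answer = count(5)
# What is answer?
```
Call trace (a repeated sub-call is expanded the first time; later identical calls just restate its return value):
count(d=5)
  count(d=4)
    count(d=3)
      count(d=2)
        count(d=1)
          count(d=0)
          -> return 2
          count(d=0)
          -> return 2
        -> return 5
        count(d=1) -> return 5  (same call as traced above)
      -> return 11
      count(d=2) -> return 11  (same call as traced above)
    -> return 23
    count(d=3) -> return 23  (same call as traced above)
  -> return 47
  count(d=4) -> return 47  (same call as traced above)
-> return 95

Final answer: 95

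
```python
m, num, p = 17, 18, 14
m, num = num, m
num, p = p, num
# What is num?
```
Trace:
  m=17, num=18, p=14
  m=18, num=17, p=14
  m=18, num=14, p=17

Final answer: 14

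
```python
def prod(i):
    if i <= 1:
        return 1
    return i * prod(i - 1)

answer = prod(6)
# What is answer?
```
Call trace:
prod(i=6)
  prod(i=5)
    prod(i=4)
      prod(i=3)
        prod(i=2)
          prod(i=1)
          -> return 1
        -> return 2
      -> return 6
    -> return 24
  -> return 120
-> return 720

Final answer: 720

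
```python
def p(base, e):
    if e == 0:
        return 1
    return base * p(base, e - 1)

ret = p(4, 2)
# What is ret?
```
Call trace:
p(base=4, e=2)
  p(base=4, e=1)
    p(base=4, e=0)
    -> return 1
  -> return 4
-> return 16

Final answer: 16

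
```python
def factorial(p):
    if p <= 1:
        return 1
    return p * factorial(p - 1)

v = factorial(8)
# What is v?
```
Call trace:
factorial(p=8)
  factorial(p=7)
    factorial(p=6)
      factorial(p=5)
        factorial(p=4)
          factorial(p=3)
            factorial(p=2)
              factorial(p=1)
              -> return 1
            -> return 2
          -> return 6
        -> return 24
      -> return 120
    -> return 720
  -> return 5040
-> return 40320

Final answer: 40320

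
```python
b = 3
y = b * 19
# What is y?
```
Trace:
  b=3
  b=3, y=57

Final answer: 57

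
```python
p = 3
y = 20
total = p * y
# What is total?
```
Trace:
  p=3
  p=3, y=20
  p=3, y=20, total=60

Final answer: 60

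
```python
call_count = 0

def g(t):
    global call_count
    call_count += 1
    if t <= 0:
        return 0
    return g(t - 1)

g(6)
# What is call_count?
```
Call trace:
g(t=6)
  g(t=5)
    g(t=4)
      g(t=3)
        g(t=2)
          g(t=1)
            g(t=0)
            -> return 0
          -> return 0
        -> return 0
      -> return 0
    -> return 0
  -> return 0
-> return 0

call_count is incremented once per call. g is entered once for each t = 6, 5, 4, 3, 2, 1, 0 (the t <= 0 call returns without recursing), i.e. 6 + 1 calls.
call_count = 7

Final answer: 7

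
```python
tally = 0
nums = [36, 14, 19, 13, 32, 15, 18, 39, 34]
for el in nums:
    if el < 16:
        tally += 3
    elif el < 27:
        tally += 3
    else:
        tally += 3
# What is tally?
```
Trace:
  tally=0
  tally=3, el=36
  tally=6, el=14
  tally=9, el=19
  tally=12, el=13
  tally=15, el=32
  tally=18, el=15
  tally=21, el=18
  tally=24, el=39
  tally=27, el=34

Final answer: 27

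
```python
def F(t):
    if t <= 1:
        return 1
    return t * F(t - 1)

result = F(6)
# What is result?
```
Call trace:
F(t=6)
  F(t=5)
    F(t=4)
      F(t=3)
        F(t=2)
          F(t=1)
          -> return 1
        -> return 2
      -> return 6
    -> return 24
  -> return 120
-> return 720

Final answer: 720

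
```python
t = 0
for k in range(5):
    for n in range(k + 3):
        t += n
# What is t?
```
Trace:
  t=0
  t=0, k=0, n=0
  t=1, k=0, n=1
  t=3, k=0, n=2
  t=3, k=1, n=0
  t=4, k=1, n=1
  t=6, k=1, n=2
  t=9, k=1, n=3
  t=9, k=2, n=0
  t=10, k=2, n=1
  t=12, k=2, n=2
  t=15, k=2, n=3
  t=19, k=2, n=4
  t=19, k=3, n=0
  t=20, k=3, n=1
  t=22, k=3, n=2
  t=25, k=3, n=3
  t=29, k=3, n=4
  t=34, k=3, n=5
  t=34, k=4, n=0
  t=35, k=4, n=1
  t=37, k=4, n=2
  t=40, k=4, n=3
  t=44, k=4, n=4
  t=49, k=4, n=5
  t=55, k=4, n=6

Final answer: 55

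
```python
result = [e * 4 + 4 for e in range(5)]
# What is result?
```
Trace:
  e=0
  e=1
  e=2
  e=3
  e=4
  result=[4, 8, 12, 16, 20]

Final answer: [4, 8, 12, 16, 20]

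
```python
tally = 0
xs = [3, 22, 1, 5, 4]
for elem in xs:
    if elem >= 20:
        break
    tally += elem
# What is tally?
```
Trace:
  tally=0
  tally=3, elem=3
  tally=3, elem=22

Final answer: 3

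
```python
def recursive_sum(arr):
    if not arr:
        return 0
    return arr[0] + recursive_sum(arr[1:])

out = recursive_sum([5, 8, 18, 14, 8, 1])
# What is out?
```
Call trace:
recursive_sum(arr=[5, 8, 18, 14, 8, 1])
  recursive_sum(arr=[8, 18, 14, 8, 1])
    recursive_sum(arr=[18, 14, 8, 1])
      recursive_sum(arr=[14, 8, 1])
        recursive_sum(arr=[8, 1])
          recursive_sum(arr=[1])
            recursive_sum(arr=[])
            -> return 0
          -> return 1
        -> return 9
      -> return 23
    -> return 41
  -> return 49
-> return 54

Final answer: 54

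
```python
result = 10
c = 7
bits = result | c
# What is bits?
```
Trace:
  result=10
  result=10, c=7
  result=10, c=7, bits=15

Final answer: 15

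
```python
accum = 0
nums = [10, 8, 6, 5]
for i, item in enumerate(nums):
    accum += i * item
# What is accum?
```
Trace:
  accum=0
  accum=0, i=0, item=10
  accum=8, i=1, item=8
  accum=20, i=2, item=6
  accum=35, i=3, item=5

Final answer: 35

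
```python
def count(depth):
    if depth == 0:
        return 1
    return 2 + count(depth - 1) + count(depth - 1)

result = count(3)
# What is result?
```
Call trace (a repeated sub-call is expanded the first time; later identical calls just restate its return value):
count(depth=3)
  count(depth=2)
    count(depth=1)
      count(depth=0)
      -> return 1
      count(depth=0)
      -> return 1
    -> return 4
    count(depth=1) -> return 4  (same call as traced above)
  -> return 10
  count(depth=2) -> return 10  (same call as traced above)
-> return 22

Final answer: 22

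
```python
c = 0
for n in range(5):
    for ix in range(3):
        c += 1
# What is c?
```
Trace:
  c=0
  c=1, n=0, ix=0
  c=2, n=0, ix=1
  c=3, n=0, ix=2
  c=4, n=1, ix=0
  c=5, n=1, ix=1
  c=6, n=1, ix=2
  c=7, n=2, ix=0
  c=8, n=2, ix=1
  c=9, n=2, ix=2
  c=10, n=3, ix=0
  c=11, n=3, ix=1
  c=12, n=3, ix=2
  c=13, n=4, ix=0
  c=14, n=4, ix=1
  c=15, n=4, ix=2

Final answer: 15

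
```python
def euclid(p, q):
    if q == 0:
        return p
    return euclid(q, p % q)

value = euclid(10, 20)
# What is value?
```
Call trace:
euclid(p=10, q=20)
  euclid(p=20, q=10)
    euclid(p=10, q=0)
    -> return 10
  -> return 10
-> return 10

Final answer: 10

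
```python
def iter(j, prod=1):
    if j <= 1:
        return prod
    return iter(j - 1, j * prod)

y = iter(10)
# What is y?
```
Call trace:
iter(j=10, prod=1)
  iter(j=9, prod=10)
    iter(j=8, prod=90)
      iter(j=7, prod=720)
        iter(j=6, prod=5040)
          iter(j=5, prod=30240)
            iter(j=4, prod=151200)
              iter(j=3, prod=604800)
                iter(j=2, prod=1814400)
                  iter(j=1, prod=3628800)
                  -> return 3628800
                -> return 3628800
              -> return 3628800
            -> return 3628800
          -> return 3628800
        -> return 3628800
      -> return 3628800
    -> return 3628800
  -> return 3628800
-> return 3628800

Final answer: 3628800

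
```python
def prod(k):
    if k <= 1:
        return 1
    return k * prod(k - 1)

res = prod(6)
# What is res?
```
Call trace:
prod(k=6)
  prod(k=5)
    prod(k=4)
      prod(k=3)
        prod(k=2)
          prod(k=1)
          -> return 1
        -> return 2
      -> return 6
    -> return 24
  -> return 120
-> return 720

Final answer: 720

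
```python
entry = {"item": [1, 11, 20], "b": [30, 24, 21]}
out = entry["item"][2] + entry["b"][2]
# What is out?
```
Trace:
  entry={'item': [1, 11, 20], 'b': [30, 24, 21]}
  entry={'item': [1, 11, 20], 'b': [30, 24, 21]}, out=41

Final answer: 41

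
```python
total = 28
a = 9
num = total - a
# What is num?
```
Trace:
  total=28
  total=28, a=9
  total=28, a=9, num=19

Final answer: 19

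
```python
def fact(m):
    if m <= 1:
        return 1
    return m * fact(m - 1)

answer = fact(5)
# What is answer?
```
Call trace:
fact(m=5)
  fact(m=4)
    fact(m=3)
      fact(m=2)
        fact(m=1)
        -> return 1
      -> return 2
    -> return 6
  -> return 24
-> return 120

Final answer: 120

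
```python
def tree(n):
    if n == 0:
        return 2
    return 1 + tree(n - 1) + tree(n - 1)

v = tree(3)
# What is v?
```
Call trace (a repeated sub-call is expanded the first time; later identical calls just restate its return value):
tree(n=3)
  tree(n=2)
    tree(n=1)
      tree(n=0)
      -> return 2
      tree(n=0)
      -> return 2
    -> return 5
    tree(n=1) -> return 5  (same call as traced above)
  -> return 11
  tree(n=2) -> return 11  (same call as traced above)
-> return 23

Final answer: 23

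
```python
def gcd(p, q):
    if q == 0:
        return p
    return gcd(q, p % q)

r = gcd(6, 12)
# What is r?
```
Call trace:
gcd(p=6, q=12)
  gcd(p=12, q=6)
    gcd(p=6, q=0)
    -> return 6
  -> return 6
-> return 6

Final answer: 6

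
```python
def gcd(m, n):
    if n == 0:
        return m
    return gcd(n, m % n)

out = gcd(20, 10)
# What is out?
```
Call trace:
gcd(m=20, n=10)
  gcd(m=10, n=0)
  -> return 10
-> return 10

Final answer: 10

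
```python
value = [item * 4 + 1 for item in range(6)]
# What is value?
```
Trace:
  item=0
  item=1
  item=2
  item=3
  item=4
  item=5
  value=[1, 5, 9, 13, 17, 21]

Final answer: [1, 5, 9, 13, 17, 21]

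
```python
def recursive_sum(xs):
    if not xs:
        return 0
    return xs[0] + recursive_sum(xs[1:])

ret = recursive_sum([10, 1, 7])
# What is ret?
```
Call trace:
recursive_sum(xs=[10, 1, 7])
  recursive_sum(xs=[1, 7])
    recursive_sum(xs=[7])
      recursive_sum(xs=[])
      -> return 0
    -> return 7
  -> return 8
-> return 18

Final answer: 18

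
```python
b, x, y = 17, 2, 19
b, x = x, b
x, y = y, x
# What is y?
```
Trace:
  b=17, x=2, y=19
  b=2, x=17, y=19
  b=2, x=19, y=17

Final answer: 17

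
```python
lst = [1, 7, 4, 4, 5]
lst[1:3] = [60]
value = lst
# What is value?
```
Trace:
  lst=[1, 7, 4, 4, 5]
  lst=[1, 60, 4, 5]
  lst=[1, 60, 4, 5], value=[1, 60, 4, 5]

Final answer: [1, 60, 4, 5]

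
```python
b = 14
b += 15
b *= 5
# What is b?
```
Trace:
  b=14
  b=29
  b=145

Final answer: 145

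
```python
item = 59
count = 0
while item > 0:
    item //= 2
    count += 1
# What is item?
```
Trace:
  item=59
  item=59, count=0
  item=29, count=1
  item=14, count=2
  item=7, count=3
  item=3, count=4
  item=1, count=5
  item=0, count=6

Final answer: 0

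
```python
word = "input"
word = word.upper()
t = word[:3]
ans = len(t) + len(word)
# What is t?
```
Trace:
  word='input'
  word='INPUT'
  word='INPUT', t='INP'
  word='INPUT', t='INP', ans=8

Final answer: 'INP'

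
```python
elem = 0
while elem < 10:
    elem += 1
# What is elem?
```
Trace:
  elem=0
  elem=1
  elem=2
  elem=3
  elem=4
  elem=5
  elem=6
  elem=7
  elem=8
  elem=9
  elem=10

Final answer: 10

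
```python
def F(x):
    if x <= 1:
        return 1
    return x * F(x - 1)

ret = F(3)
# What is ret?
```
Call trace:
F(x=3)
  F(x=2)
    F(x=1)
    -> return 1
  -> return 2
-> return 6

Final answer: 6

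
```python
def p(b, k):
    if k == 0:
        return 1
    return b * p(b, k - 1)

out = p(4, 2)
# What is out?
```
Call trace:
p(b=4, k=2)
  p(b=4, k=1)
    p(b=4, k=0)
    -> return 1
  -> return 4
-> return 16

Final answer: 16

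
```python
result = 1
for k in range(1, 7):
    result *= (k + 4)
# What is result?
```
Trace:
  result=1
  result=5, k=1
  result=30, k=2
  result=210, k=3
  result=1680, k=4
  result=15120, k=5
  result=151200, k=6

Final answer: 151200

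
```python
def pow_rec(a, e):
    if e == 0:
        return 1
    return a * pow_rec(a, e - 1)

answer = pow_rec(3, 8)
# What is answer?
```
Call trace:
pow_rec(a=3, e=8)
  pow_rec(a=3, e=7)
    pow_rec(a=3, e=6)
      pow_rec(a=3, e=5)
        pow_rec(a=3, e=4)
          pow_rec(a=3, e=3)
            pow_rec(a=3, e=2)
              pow_rec(a=3, e=1)
                pow_rec(a=3, e=0)
                -> return 1
              -> return 3
            -> return 9
          -> return 27
        -> return 81
      -> return 243
    -> return 729
  -> return 2187
-> return 6561

Final answer: 6561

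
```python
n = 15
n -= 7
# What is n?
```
Trace:
  n=15
  n=8

Final answer: 8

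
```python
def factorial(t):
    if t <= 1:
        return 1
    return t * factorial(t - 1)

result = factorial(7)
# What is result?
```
Call trace:
factorial(t=7)
  factorial(t=6)
    factorial(t=5)
      factorial(t=4)
        factorial(t=3)
          factorial(t=2)
            factorial(t=1)
            -> return 1
          -> return 2
        -> return 6
      -> return 24
    -> return 120
  -> return 720
-> return 5040

Final answer: 5040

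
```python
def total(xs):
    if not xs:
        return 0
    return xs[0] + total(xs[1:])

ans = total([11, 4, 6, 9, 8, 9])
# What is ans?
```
Call trace:
total(xs=[11, 4, 6, 9, 8, 9])
  total(xs=[4, 6, 9, 8, 9])
    total(xs=[6, 9, 8, 9])
      total(xs=[9, 8, 9])
        total(xs=[8, 9])
          total(xs=[9])
            total(xs=[])
            -> return 0
          -> return 9
        -> return 17
      -> return 26
    -> return 32
  -> return 36
-> return 47

Final answer: 47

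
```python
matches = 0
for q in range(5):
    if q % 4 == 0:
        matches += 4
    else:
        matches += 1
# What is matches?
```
Trace:
  matches=0
  matches=4, q=0
  matches=5, q=1
  matches=6, q=2
  matches=7, q=3
  matches=11, q=4

Final answer: 11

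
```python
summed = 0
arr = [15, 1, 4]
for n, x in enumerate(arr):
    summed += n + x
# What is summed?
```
Trace:
  summed=0
  summed=15, n=0, x=15
  summed=17, n=1, x=1
  summed=23, n=2, x=4

Final answer: 23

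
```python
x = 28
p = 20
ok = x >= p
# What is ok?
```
Trace:
  x=28
  x=28, p=20
  x=28, p=20, ok=True

Final answer: True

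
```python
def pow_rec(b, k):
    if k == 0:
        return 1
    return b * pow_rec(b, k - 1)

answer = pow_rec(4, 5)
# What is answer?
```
Call trace:
pow_rec(b=4, k=5)
  pow_rec(b=4, k=4)
    pow_rec(b=4, k=3)
      pow_rec(b=4, k=2)
        pow_rec(b=4, k=1)
          pow_rec(b=4, k=0)
          -> return 1
        -> return 4
      -> return 16
    -> return 64
  -> return 256
-> return 1024

Final answer: 1024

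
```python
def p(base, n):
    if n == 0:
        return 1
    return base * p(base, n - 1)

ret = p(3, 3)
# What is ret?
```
Call trace:
p(base=3, n=3)
  p(base=3, n=2)
    p(base=3, n=1)
      p(base=3, n=0)
      -> return 1
    -> return 3
  -> return 9
-> return 27

Final answer: 27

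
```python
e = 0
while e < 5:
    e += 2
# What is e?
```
Trace:
  e=0
  e=2
  e=4
  e=6

Final answer: 6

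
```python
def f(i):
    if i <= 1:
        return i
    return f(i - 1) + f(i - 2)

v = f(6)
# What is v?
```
Call trace (a repeated sub-call is expanded the first time; later identical calls just restate its return value):
f(i=6)
  f(i=5)
    f(i=4)
      f(i=3)
        f(i=2)
          f(i=1)
          -> return 1
          f(i=0)
          -> return 0
        -> return 1
        f(i=1)
        -> return 1
      -> return 2
      f(i=2) -> return 1  (same call as traced above)
    -> return 3
    f(i=3) -> return 2  (same call as traced above)
  -> return 5
  f(i=4) -> return 3  (same call as traced above)
-> return 8

Final answer: 8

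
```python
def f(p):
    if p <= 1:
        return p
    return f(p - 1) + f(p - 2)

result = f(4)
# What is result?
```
Call trace (a repeated sub-call is expanded the first time; later identical calls just restate its return value):
f(p=4)
  f(p=3)
    f(p=2)
      f(p=1)
      -> return 1
      f(p=0)
      -> return 0
    -> return 1
    f(p=1)
    -> return 1
  -> return 2
  f(p=2) -> return 1  (same call as traced above)
-> return 3

Final answer: 3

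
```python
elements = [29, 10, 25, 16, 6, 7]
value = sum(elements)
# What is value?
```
Trace:
  elements=[29, 10, 25, 16, 6, 7]
  elements=[29, 10, 25, 16, 6, 7], value=93

Final answer: 93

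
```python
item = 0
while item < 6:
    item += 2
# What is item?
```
Trace:
  item=0
  item=2
  item=4
  item=6

Final answer: 6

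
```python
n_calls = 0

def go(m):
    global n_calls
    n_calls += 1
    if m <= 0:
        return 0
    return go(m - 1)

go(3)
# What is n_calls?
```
Call trace:
go(m=3)
  go(m=2)
    go(m=1)
      go(m=0)
      -> return 0
    -> return 0
  -> return 0
-> return 0

n_calls is incremented once per call. go is entered once for each m = 3, 2, 1, 0 (the m <= 0 call returns without recursing), i.e. 3 + 1 calls.
n_calls = 4

Final answer: 4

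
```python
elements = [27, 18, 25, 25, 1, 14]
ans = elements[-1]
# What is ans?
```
Trace:
  elements=[27, 18, 25, 25, 1, 14]
  elements=[27, 18, 25, 25, 1, 14], ans=14

Final answer: 14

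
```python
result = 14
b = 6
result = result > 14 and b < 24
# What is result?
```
Trace:
  result=14
  result=14, b=6
  result=False, b=6

Final answer: False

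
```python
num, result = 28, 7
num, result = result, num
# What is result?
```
Trace:
  num=28, result=7
  num=7, result=28

Final answer: 28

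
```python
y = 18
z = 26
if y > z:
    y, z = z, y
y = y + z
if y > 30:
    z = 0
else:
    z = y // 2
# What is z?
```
Trace:
  y=18
  y=18, z=26
  y=18, z=26
  y=44, z=26
  y=44, z=0

Final answer: 0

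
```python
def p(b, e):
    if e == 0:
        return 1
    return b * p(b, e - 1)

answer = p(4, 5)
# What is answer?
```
Call trace:
p(b=4, e=5)
  p(b=4, e=4)
    p(b=4, e=3)
      p(b=4, e=2)
        p(b=4, e=1)
          p(b=4, e=0)
          -> return 1
        -> return 4
      -> return 16
    -> return 64
  -> return 256
-> return 1024

Final answer: 1024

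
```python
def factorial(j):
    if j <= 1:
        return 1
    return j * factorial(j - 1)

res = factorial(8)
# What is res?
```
Call trace:
factorial(j=8)
  factorial(j=7)
    factorial(j=6)
      factorial(j=5)
        factorial(j=4)
          factorial(j=3)
            factorial(j=2)
              factorial(j=1)
              -> return 1
            -> return 2
          -> return 6
        -> return 24
      -> return 120
    -> return 720
  -> return 5040
-> return 40320

Final answer: 40320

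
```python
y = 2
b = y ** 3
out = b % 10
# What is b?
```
Trace:
  y=2
  y=2, b=8
  y=2, b=8, out=8

Final answer: 8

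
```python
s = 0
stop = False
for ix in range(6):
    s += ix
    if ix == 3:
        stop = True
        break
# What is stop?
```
Trace:
  s=0
  s=0, stop=False
  s=0, stop=False, ix=0
  s=1, stop=False, ix=1
  s=3, stop=False, ix=2
  s=6, stop=True, ix=3

Final answer: True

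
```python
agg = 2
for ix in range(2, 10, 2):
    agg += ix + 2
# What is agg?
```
Trace:
  agg=2
  agg=6, ix=2
  agg=12, ix=4
  agg=20, ix=6
  agg=30, ix=8

Final answer: 30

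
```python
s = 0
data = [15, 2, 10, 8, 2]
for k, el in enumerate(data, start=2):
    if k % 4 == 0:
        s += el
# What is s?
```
Trace:
  s=0
  s=0, k=2, el=15
  s=0, k=3, el=2
  s=10, k=4, el=10
  s=10, k=5, el=8
  s=10, k=6, el=2

Final answer: 10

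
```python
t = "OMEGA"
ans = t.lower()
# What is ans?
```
Trace:
  t='OMEGA'
  t='OMEGA', ans='omega'

Final answer: 'omega'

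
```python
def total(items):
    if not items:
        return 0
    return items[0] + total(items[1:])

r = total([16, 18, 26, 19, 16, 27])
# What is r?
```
Call trace:
total(items=[16, 18, 26, 19, 16, 27])
  total(items=[18, 26, 19, 16, 27])
    total(items=[26, 19, 16, 27])
      total(items=[19, 16, 27])
        total(items=[16, 27])
          total(items=[27])
            total(items=[])
            -> return 0
          -> return 27
        -> return 43
      -> return 62
    -> return 88
  -> return 106
-> return 122

Final answer: 122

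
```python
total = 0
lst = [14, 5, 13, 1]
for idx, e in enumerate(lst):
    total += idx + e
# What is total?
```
Trace:
  total=0
  total=14, idx=0, e=14
  total=20, idx=1, e=5
  total=35, idx=2, e=13
  total=39, idx=3, e=1

Final answer: 39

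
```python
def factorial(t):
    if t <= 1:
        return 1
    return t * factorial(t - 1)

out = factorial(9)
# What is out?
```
Call trace:
factorial(t=9)
  factorial(t=8)
    factorial(t=7)
      factorial(t=6)
        factorial(t=5)
          factorial(t=4)
            factorial(t=3)
              factorial(t=2)
                factorial(t=1)
                -> return 1
              -> return 2
            -> return 6
          -> return 24
        -> return 120
      -> return 720
    -> return 5040
  -> return 40320
-> return 362880

Final answer: 362880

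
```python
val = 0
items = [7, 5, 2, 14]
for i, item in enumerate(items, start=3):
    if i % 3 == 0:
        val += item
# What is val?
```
Trace:
  val=0
  val=7, i=3, item=7
  val=7, i=4, item=5
  val=7, i=5, item=2
  val=21, i=6, item=14

Final answer: 21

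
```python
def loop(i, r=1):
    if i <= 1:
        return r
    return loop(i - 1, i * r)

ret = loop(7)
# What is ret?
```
Call trace:
loop(i=7, r=1)
  loop(i=6, r=7)
    loop(i=5, r=42)
      loop(i=4, r=210)
        loop(i=3, r=840)
          loop(i=2, r=2520)
            loop(i=1, r=5040)
            -> return 5040
          -> return 5040
        -> return 5040
      -> return 5040
    -> return 5040
  -> return 5040
-> return 5040

Final answer: 5040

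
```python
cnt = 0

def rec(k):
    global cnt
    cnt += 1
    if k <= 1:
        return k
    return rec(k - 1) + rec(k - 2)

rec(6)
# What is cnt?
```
Call trace (a repeated sub-call is expanded the first time; later identical calls just restate its return value):
rec(k=6)
  rec(k=5)
    rec(k=4)
      rec(k=3)
        rec(k=2)
          rec(k=1)
          -> return 1
          rec(k=0)
          -> return 0
        -> return 1
        rec(k=1)
        -> return 1
      -> return 2
      rec(k=2) -> return 1  (same call as traced above)
    -> return 3
    rec(k=3) -> return 2  (same call as traced above)
  -> return 5
  rec(k=4) -> return 3  (same call as traced above)
-> return 8

cnt is incremented once per call, so count the calls in each subtree. Let C(k) = number of calls made by rec(k).
C(0) = C(1) = 1 (base case, no recursion); C(k) = 1 + C(k - 1) + C(k - 2) otherwise.
C(2) = 1 + C(1) + C(0) = 1 + 1 + 1 = 3
C(3) = 1 + C(2) + C(1) = 1 + 3 + 1 = 5
C(4) = 1 + C(3) + C(2) = 1 + 5 + 3 = 9
C(5) = 1 + C(4) + C(3) = 1 + 9 + 5 = 15
C(6) = 1 + C(5) + C(4) = 1 + 15 + 9 = 25
cnt = C(6) = 25

Final answer: 25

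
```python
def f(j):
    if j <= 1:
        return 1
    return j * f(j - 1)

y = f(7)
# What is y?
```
Call trace:
f(j=7)
  f(j=6)
    f(j=5)
      f(j=4)
        f(j=3)
          f(j=2)
            f(j=1)
            -> return 1
          -> return 2
        -> return 6
      -> return 24
    -> return 120
  -> return 720
-> return 5040

Final answer: 5040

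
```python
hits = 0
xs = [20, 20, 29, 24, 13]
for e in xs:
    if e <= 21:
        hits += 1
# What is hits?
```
Trace:
  hits=0
  hits=1, e=20
  hits=2, e=20
  hits=2, e=29
  hits=2, e=24
  hits=3, e=13

Final answer: 3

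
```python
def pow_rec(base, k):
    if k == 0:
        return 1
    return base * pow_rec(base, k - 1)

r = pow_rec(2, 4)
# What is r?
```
Call trace:
pow_rec(base=2, k=4)
  pow_rec(base=2, k=3)
    pow_rec(base=2, k=2)
      pow_rec(base=2, k=1)
        pow_rec(base=2, k=0)
        -> return 1
      -> return 2
    -> return 4
  -> return 8
-> return 16

Final answer: 16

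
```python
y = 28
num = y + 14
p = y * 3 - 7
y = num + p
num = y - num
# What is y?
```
Trace:
  y=28
  y=28, num=42
  y=28, num=42, p=77
  y=119, num=42, p=77
  y=119, num=77, p=77

Final answer: 119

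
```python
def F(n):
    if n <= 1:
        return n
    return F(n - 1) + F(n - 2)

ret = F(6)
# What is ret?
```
Call trace (a repeated sub-call is expanded the first time; later identical calls just restate its return value):
F(n=6)
  F(n=5)
    F(n=4)
      F(n=3)
        F(n=2)
          F(n=1)
          -> return 1
          F(n=0)
          -> return 0
        -> return 1
        F(n=1)
        -> return 1
      -> return 2
      F(n=2) -> return 1  (same call as traced above)
    -> return 3
    F(n=3) -> return 2  (same call as traced above)
  -> return 5
  F(n=4) -> return 3  (same call as traced above)
-> return 8

Final answer: 8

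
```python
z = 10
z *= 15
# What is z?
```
Trace:
  z=10
  z=150

Final answer: 150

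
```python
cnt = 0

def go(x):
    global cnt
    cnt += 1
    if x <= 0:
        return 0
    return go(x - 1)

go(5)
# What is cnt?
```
Call trace:
go(x=5)
  go(x=4)
    go(x=3)
      go(x=2)
        go(x=1)
          go(x=0)
          -> return 0
        -> return 0
      -> return 0
    -> return 0
  -> return 0
-> return 0

cnt is incremented once per call. go is entered once for each x = 5, 4, 3, 2, 1, 0 (the x <= 0 call returns without recursing), i.e. 5 + 1 calls.
cnt = 6

Final answer: 6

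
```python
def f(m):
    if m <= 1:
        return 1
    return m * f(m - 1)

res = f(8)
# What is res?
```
Call trace:
f(m=8)
  f(m=7)
    f(m=6)
      f(m=5)
        f(m=4)
          f(m=3)
            f(m=2)
              f(m=1)
              -> return 1
            -> return 2
          -> return 6
        -> return 24
      -> return 120
    -> return 720
  -> return 5040
-> return 40320

Final answer: 40320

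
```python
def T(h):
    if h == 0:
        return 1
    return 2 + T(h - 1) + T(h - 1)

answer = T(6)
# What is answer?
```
Call trace (a repeated sub-call is expanded the first time; later identical calls just restate its return value):
T(h=6)
  T(h=5)
    T(h=4)
      T(h=3)
        T(h=2)
          T(h=1)
            T(h=0)
            -> return 1
            T(h=0)
            -> return 1
          -> return 4
          T(h=1) -> return 4  (same call as traced above)
        -> return 10
        T(h=2) -> return 10  (same call as traced above)
      -> return 22
      T(h=3) -> return 22  (same call as traced above)
    -> return 46
    T(h=4) -> return 46  (same call as traced above)
  -> return 94
  T(h=5) -> return 94  (same call as traced above)
-> return 190

Final answer: 190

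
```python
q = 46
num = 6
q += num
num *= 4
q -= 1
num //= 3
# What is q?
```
Trace:
  q=46
  q=46, num=6
  q=52, num=6
  q=52, num=24
  q=51, num=24
  q=51, num=8

Final answer: 51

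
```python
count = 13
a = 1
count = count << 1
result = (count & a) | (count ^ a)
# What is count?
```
Trace:
  count=13
  count=13, a=1
  count=26, a=1
  count=26, a=1, result=27

Final answer: 26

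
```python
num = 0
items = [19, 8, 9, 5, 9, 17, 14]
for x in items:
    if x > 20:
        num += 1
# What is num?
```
Trace:
  num=0
  num=0, x=19
  num=0, x=8
  num=0, x=9
  num=0, x=5
  num=0, x=9
  num=0, x=17
  num=0, x=14

Final answer: 0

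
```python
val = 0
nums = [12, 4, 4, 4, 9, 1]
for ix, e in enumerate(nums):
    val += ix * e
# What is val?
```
Trace:
  val=0
  val=0, ix=0, e=12
  val=4, ix=1, e=4
  val=12, ix=2, e=4
  val=24, ix=3, e=4
  val=60, ix=4, e=9
  val=65, ix=5, e=1

Final answer: 65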